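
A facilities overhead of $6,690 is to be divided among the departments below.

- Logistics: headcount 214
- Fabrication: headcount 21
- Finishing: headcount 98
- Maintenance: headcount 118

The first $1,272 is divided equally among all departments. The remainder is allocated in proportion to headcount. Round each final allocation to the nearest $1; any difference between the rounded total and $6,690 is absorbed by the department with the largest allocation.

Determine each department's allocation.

$1,272 shared equally gives $318 per department.
Remainder $5,418 by headcount (total 451): Logistics 2,570.85 → $2,571; Fabrication 252.28 → $252; Finishing 1,177.30 → $1,177; Maintenance 1,417.57 → $1,418.
Totals: Logistics $318 + $2,571 = $2,889; Fabrication $318 + $252 = $570; Finishing $318 + $1,177 = $1,495; Maintenance $318 + $1,418 = $1,736.

Logistics: $2,889 | Fabrication: $570 | Finishing: $1,495 | Maintenance: $1,736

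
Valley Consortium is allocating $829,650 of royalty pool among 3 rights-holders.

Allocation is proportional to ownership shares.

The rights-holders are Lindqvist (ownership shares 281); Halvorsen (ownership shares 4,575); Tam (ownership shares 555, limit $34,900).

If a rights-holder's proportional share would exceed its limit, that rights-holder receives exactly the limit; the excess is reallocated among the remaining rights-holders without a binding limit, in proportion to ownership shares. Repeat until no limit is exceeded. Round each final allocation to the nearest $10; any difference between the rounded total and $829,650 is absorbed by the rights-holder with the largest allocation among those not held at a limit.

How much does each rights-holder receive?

Lindqvist: $45,990; Halvorsen: $748,760; Tam: $34,900

Total ownership shares = 5,411.
Unconstrained shares: Lindqvist 43,084.76; Halvorsen 701,469.00; Tam 85,096.24.
Cap binds for Tam ($34,900); balance $794,750 reallocated over remaining ownership shares 4,856.
Redistributed shares: Lindqvist 45,989.45 → $45,990; Halvorsen 748,760.55 → $748,760.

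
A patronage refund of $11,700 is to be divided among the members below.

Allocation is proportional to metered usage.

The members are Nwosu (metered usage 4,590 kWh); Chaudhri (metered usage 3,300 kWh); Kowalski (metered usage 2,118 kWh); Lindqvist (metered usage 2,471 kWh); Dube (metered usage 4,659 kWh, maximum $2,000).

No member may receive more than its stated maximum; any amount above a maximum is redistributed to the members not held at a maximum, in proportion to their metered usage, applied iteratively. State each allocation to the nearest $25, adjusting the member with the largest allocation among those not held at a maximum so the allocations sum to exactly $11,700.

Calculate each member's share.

Total metered usage = 17,138.
Proportional shares (ignoring caps): Nwosu 3,133.56; Chaudhri 2,252.89; Kowalski 1,445.94; Lindqvist 1,686.94; Dube 3,180.67.
Held at cap: Dube ($2,000); remaining pool $9,700 reallocated over remaining metered usage 12,479.
Redistributed shares: Nwosu 3,567.83 → $3,575; Chaudhri 2,565.11 → $2,575; Kowalski 1,646.33 → $1,650; Lindqvist 1,920.72 → $1,925.
Rounding difference −$25 applied to Nwosu → $3,550.

Nwosu: $3,550; Chaudhri: $2,575; Kowalski: $1,650; Lindqvist: $1,925; Dube: $2,000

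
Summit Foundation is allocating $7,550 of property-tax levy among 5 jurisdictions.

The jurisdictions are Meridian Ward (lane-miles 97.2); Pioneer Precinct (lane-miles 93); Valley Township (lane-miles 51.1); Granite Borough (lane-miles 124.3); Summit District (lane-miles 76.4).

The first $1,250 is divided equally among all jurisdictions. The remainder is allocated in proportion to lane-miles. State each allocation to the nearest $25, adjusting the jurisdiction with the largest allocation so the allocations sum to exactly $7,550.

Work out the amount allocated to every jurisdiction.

Equal tier: $1,250 ÷ 5 = $250 apiece.
Remainder $6,300 by lane-miles (total 442): Meridian Ward 1,385.43 → $1,375; Pioneer Precinct 1,325.57 → $1,325; Valley Township 728.35 → $725; Granite Borough 1,771.70 → $1,775; Summit District 1,088.96 → $1,100.
Totals: Meridian Ward $250 + $1,375 = $1,625; Pioneer Precinct $250 + $1,325 = $1,575; Valley Township $250 + $725 = $975; Granite Borough $250 + $1,775 = $2,025; Summit District $250 + $1,100 = $1,350.

Meridian Ward: $1,625; Pioneer Precinct: $1,575; Valley Township: $975; Granite Borough: $2,025; Summit District: $1,350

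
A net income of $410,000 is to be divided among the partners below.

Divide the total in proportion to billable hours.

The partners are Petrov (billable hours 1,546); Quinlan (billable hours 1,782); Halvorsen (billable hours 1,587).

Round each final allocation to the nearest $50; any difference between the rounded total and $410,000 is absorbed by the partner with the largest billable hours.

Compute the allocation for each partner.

Petrov: $128,950; Quinlan: $148,650; Halvorsen: $132,400

Billable hours total: 1,546 + 1,782 + 1,587 = 4,915.
Raw shares: Petrov 128,964.39; Quinlan 148,651.07; Halvorsen 132,384.54.
After rounding ($50): Petrov $128,950; Quinlan $148,650; Halvorsen $132,400. Sum = $410,000.
Sum already equals the total — no adjustment.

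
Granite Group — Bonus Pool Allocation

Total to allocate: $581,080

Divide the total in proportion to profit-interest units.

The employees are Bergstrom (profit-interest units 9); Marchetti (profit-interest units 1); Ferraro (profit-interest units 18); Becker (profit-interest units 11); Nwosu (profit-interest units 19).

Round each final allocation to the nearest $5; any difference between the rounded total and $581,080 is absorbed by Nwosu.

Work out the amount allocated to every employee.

Bergstrom: $90,170; Marchetti: $10,020; Ferraro: $180,335; Becker: $110,205; Nwosu: $190,350

Combined profit-interest units = 58.
Unrounded shares: Bergstrom 9/58 × $581,080 = 90,167.59; Marchetti 1/58 × $581,080 = 10,018.62; Ferraro 18/58 × $581,080 = 180,335.17; Becker 11/58 × $581,080 = 110,204.83; Nwosu 19/58 × $581,080 = 190,353.79.
At nearest $5: Bergstrom $90,170; Marchetti $10,020; Ferraro $180,335; Becker $110,205; Nwosu $190,355. Sum = $581,085.
Difference $581,080 − $581,085 = −$5 applied to Nwosu: Nwosu becomes $190,350.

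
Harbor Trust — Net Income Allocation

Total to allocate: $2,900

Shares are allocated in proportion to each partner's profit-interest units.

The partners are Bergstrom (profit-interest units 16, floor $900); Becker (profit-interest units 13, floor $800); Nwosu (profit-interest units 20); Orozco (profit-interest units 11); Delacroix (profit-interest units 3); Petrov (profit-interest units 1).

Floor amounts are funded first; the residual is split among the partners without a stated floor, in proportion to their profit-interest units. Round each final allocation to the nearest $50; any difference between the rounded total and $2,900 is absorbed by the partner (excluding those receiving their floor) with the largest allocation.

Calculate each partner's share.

Bergstrom: $900; Becker: $800; Nwosu: $650; Orozco: $400; Delacroix: $100; Petrov: $50

Guaranteed amounts: Bergstrom $900; Becker $800. Residual $1,200.
Residual split over remaining profit-interest units 35: Nwosu 685.71 → $700; Orozco 377.14 → $400; Delacroix 102.86 → $100; Petrov 34.29 → $50.
Rounding difference −$50 applied to Nwosu → $650.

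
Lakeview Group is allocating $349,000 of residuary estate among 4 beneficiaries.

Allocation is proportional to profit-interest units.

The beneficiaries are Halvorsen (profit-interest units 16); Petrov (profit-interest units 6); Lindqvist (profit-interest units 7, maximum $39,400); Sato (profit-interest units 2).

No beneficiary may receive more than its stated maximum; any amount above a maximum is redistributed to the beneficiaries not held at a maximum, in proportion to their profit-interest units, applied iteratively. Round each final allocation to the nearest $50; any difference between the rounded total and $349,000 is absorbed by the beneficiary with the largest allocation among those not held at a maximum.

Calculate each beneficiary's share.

Profit-interest units total: 31.
Proportional shares (ignoring caps): Halvorsen 180,129.03; Petrov 67,548.39; Lindqvist 78,806.45; Sato 22,516.13.
Held at cap: Lindqvist ($39,400); residual $309,600 reallocated over remaining profit-interest units 24.
Redistributed shares: Halvorsen 206,400.00 → $206,400; Petrov 77,400.00 → $77,400; Sato 25,800.00 → $25,800.

Halvorsen: $206,400 | Petrov: $77,400 | Lindqvist: $39,400 | Sato: $25,800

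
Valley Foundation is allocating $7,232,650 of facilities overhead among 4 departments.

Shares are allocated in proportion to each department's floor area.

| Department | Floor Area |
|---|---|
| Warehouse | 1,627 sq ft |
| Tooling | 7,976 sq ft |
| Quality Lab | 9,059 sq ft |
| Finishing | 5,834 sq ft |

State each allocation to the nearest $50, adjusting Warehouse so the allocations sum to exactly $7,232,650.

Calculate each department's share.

Warehouse: $480,350; Tooling: $2,355,000; Quality Lab: $2,674,750; Finishing: $1,722,550

Combined floor area = 24,496.
Unrounded shares: Warehouse 1,627/24,496 × $7,232,650 = 480,385.43; Tooling 7,976/24,496 × $7,232,650 = 2,354,981.07; Quality Lab 9,059/24,496 × $7,232,650 = 2,674,745.93; Finishing 5,834/24,496 × $7,232,650 = 1,722,537.56.
At nearest $50: Warehouse $480,400; Tooling $2,355,000; Quality Lab $2,674,750; Finishing $1,722,550. Sum = $7,232,700.
Difference $7,232,650 − $7,232,700 = −$50 applied to Warehouse: Warehouse becomes $480,350.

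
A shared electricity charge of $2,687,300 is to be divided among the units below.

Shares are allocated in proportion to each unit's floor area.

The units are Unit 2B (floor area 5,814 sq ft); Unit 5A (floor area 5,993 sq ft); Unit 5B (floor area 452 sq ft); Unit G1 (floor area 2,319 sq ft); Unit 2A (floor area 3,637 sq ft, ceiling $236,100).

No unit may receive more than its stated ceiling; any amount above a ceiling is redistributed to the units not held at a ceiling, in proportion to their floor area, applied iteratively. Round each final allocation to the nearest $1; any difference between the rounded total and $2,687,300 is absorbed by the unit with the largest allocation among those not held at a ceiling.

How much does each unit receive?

Sum of floor area: 18,215.
Proportional shares (ignoring caps): Unit 2B 857,752.52; Unit 5A 884,160.80; Unit 5B 66,684.58; Unit G1 342,127.30; Unit 2A 536,574.81.
Held at cap: Unit 2A ($236,100); remaining pool $2,451,200 reallocated over remaining floor area 14,578.
Remaining shares: Unit 2B 977,587.93 → $977,588; Unit 5A 1,007,685.66 → $1,007,686; Unit 5B 76,000.99 → $76,001; Unit G1 389,925.42 → $389,925.

Unit 2B: $977,588; Unit 5A: $1,007,686; Unit 5B: $76,001; Unit G1: $389,925; Unit 2A: $236,100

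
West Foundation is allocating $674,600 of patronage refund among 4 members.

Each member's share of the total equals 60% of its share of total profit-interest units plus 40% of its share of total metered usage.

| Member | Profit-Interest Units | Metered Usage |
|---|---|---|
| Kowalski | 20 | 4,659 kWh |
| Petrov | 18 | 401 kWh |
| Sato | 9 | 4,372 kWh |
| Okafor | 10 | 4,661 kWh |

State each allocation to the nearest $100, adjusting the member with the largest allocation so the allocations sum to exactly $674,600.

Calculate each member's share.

Totals — profit-interest units 57, metered usage 14,093.
Composite weights (60% profit-interest units + 40% metered usage): Kowalski 0.3428; Petrov 0.2009; Sato 0.2188; Okafor 0.2376.
Proportional shares: Kowalski 231,227.36; Petrov 135,496.93; Sato 147,620.57; Okafor 160,255.13.
Rounded to nearest $100: Kowalski $231,200; Petrov $135,500; Sato $147,600; Okafor $160,300. Sum = $674,600.
No rounding difference to absorb.

Kowalski: $231,200 | Petrov: $135,500 | Sato: $147,600 | Okafor: $160,300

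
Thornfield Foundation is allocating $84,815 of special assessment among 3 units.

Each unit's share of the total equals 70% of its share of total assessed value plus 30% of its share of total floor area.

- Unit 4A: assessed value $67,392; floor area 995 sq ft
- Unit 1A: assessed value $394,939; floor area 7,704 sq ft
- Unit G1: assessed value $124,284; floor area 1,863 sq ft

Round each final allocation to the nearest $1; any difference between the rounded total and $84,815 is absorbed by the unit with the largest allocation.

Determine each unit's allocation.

Totals — assessed value 586,615, floor area 10,562.
Composite weights (70% assessed value + 30% floor area): Unit 4A 0.1087; Unit 1A 0.6901; Unit G1 0.2012.
Raw shares: Unit 4A 9,217.67; Unit 1A 58,530.64; Unit G1 17,066.69.
Rounded to nearest $1: Unit 4A $9,218; Unit 1A $58,531; Unit G1 $17,067. Sum = $84,816.
Difference $84,815 − $84,816 = −$1 applied to largest allocation (Unit 1A): Unit 1A becomes $58,530.

Unit 4A: $9,218 · Unit 1A: $58,530 · Unit G1: $17,067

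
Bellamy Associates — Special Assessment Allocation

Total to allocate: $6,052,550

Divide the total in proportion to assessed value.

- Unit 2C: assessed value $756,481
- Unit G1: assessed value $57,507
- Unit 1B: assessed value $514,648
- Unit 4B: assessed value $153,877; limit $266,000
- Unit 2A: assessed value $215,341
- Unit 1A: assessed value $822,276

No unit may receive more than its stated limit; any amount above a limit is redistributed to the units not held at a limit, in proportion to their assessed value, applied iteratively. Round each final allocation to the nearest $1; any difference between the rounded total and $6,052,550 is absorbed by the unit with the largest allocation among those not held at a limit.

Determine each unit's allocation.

Unit 2C: $1,849,935 | Unit G1: $140,630 | Unit 1B: $1,258,545 | Unit 4B: $266,000 | Unit 2A: $526,605 | Unit 1A: $2,010,835

Sum of assessed value: 2,520,130.
Pro-rata shares before constraints: Unit 2C 1,816,826.54; Unit G1 138,113.51; Unit 1B 1,236,020.66; Unit 4B 369,563.57; Unit 2A 517,180.53; Unit 1A 1,974,845.19.
Held at cap: Unit 4B ($266,000); remaining pool $5,786,550 reallocated over remaining assessed value 2,366,253.
Redistributed shares: Unit 2C 1,849,935.37 → $1,849,935; Unit G1 140,630.41 → $140,630; Unit 1B 1,258,545.21 → $1,258,545; Unit 2A 526,605.34 → $526,605; Unit 1A 2,010,833.66 → $2,010,834.
Rounding difference +$1 applied to Unit 1A → $2,010,835.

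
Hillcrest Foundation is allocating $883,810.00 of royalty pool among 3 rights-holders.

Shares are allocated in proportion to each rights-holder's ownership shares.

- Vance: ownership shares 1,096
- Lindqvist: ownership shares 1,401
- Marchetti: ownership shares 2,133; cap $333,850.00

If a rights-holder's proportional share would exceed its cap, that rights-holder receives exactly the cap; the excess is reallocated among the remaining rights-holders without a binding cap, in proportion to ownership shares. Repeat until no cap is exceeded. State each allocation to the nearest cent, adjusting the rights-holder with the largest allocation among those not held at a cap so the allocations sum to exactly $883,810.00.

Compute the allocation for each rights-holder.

Vance: $241,392.13 | Lindqvist: $308,567.87 | Marchetti: $333,850.00

Ownership shares total: 4,630.
Unconstrained shares: Vance 209,212.9071; Lindqvist 267,433.6523; Marchetti 407,163.4406.
Held at cap: Marchetti ($333,850.00); remaining pool $549,960.00 reallocated over remaining ownership shares 2,497.
Remaining shares: Vance 241,392.1346 → $241,392.13; Lindqvist 308,567.8654 → $308,567.87.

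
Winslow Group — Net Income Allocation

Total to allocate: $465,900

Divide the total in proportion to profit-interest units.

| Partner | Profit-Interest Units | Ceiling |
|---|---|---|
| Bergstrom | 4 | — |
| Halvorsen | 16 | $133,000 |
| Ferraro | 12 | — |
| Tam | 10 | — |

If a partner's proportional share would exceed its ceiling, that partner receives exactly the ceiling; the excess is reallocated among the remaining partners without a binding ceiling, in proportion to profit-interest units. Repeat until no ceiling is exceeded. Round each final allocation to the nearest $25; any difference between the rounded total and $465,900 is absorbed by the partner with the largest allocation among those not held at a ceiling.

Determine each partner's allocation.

Bergstrom: $51,225 · Halvorsen: $133,000 · Ferraro: $153,625 · Tam: $128,050

Sum of profit-interest units: 42.
Proportional shares (ignoring caps): Bergstrom 44,371.43; Halvorsen 177,485.71; Ferraro 133,114.29; Tam 110,928.57.
Cap binds for Halvorsen ($133,000); residual $332,900 reallocated over remaining profit-interest units 26.
Shares after redistribution: Bergstrom 51,215.38 → $51,225; Ferraro 153,646.15 → $153,650; Tam 128,038.46 → $128,050.
Rounding difference −$25 applied to Ferraro → $153,625.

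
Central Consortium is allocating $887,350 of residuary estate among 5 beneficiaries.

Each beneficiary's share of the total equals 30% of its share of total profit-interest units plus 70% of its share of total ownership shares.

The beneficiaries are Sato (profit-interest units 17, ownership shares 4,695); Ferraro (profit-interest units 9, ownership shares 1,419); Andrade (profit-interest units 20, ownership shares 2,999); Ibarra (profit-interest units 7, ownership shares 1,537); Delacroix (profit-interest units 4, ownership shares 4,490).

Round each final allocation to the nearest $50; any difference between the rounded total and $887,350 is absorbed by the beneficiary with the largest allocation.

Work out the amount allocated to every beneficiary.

Sato: $272,000 · Ferraro: $100,250 · Andrade: $216,450 · Ibarra: $95,750 · Delacroix: $202,900

Totals — profit-interest units 57, ownership shares 15,140.
Combined weights (30% profit-interest units + 70% ownership shares): Sato 0.3065; Ferraro 0.1130; Andrade 0.2439; Ibarra 0.1079; Delacroix 0.2286.
Raw shares: Sato 272,015.07; Ferraro 100,249.33; Andrade 216,444.49; Ibarra 95,749.96; Delacroix 202,891.16.
At nearest $50: Sato $272,000; Ferraro $100,250; Andrade $216,450; Ibarra $95,750; Delacroix $202,900. Sum = $887,350.
No rounding difference to absorb.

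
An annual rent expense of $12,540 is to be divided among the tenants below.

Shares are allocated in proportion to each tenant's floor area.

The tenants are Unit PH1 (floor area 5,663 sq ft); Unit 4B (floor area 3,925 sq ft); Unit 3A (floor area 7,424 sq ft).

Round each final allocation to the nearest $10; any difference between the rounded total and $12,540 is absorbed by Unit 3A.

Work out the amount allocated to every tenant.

Total floor area = 17,012.
Unrounded shares: Unit PH1 5,663/17,012 × $12,540 = 4,174.35; Unit 4B 3,925/17,012 × $12,540 = 2,893.22; Unit 3A 7,424/17,012 × $12,540 = 5,472.43.
Rounded to nearest $10: Unit PH1 $4,170; Unit 4B $2,890; Unit 3A $5,470. Sum = $12,530.
Difference $12,540 − $12,530 = +$10 applied to Unit 3A: Unit 3A becomes $5,480.

Unit PH1: $4,170 · Unit 4B: $2,890 · Unit 3A: $5,480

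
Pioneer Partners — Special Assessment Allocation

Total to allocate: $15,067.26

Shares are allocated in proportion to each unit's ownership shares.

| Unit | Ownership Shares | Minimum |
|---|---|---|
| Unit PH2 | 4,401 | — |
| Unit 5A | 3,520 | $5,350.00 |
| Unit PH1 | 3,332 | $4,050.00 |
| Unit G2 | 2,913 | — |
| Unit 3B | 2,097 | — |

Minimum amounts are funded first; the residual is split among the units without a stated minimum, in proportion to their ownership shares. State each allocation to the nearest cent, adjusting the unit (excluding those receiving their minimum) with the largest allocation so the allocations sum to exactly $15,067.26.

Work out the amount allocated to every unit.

Fund the minimums — Unit 5A $5,350.00; Unit PH1 $4,050.00. Remaining pool $5,667.26.
Remaining pool split over remaining ownership shares 9,411: Unit PH2 2,650.2615 → $2,650.26; Unit G2 1,754.1949 → $1,754.19; Unit 3B 1,262.8036 → $1,262.80.
Rounding difference +$0.01 applied to Unit PH2 → $2,650.27.

Unit PH2: $2,650.27 · Unit 5A: $5,350.00 · Unit PH1: $4,050.00 · Unit G2: $1,754.19 · Unit 3B: $1,262.80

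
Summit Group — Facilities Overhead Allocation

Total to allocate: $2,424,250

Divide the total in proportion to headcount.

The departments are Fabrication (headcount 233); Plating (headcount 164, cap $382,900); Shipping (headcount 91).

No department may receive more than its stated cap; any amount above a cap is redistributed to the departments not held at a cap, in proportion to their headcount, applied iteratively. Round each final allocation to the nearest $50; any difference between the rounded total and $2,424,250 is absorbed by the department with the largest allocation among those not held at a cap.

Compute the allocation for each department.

Fabrication: $1,468,000 | Plating: $382,900 | Shipping: $573,350

Combined headcount = 488.
Proportional shares (ignoring caps): Fabrication 1,157,480.02; Plating 814,706.97; Shipping 452,063.01.
Cap binds for Plating ($382,900); remaining pool $2,041,350 reallocated over remaining headcount 324.
Redistributed shares: Fabrication 1,468,007.87 → $1,468,000; Shipping 573,342.13 → $573,350.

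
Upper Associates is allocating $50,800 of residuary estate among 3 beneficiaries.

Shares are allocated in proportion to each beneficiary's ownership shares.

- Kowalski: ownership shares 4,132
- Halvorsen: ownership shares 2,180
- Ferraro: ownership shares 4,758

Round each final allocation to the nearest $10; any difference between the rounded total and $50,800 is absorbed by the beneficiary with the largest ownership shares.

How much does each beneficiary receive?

Combined ownership shares = 11,070.
Proportional shares: Kowalski 4,132/11,070 × $50,800 = 18,961.66; Halvorsen 2,180/11,070 × $50,800 = 10,003.97; Ferraro 4,758/11,070 × $50,800 = 21,834.36.
After rounding ($10): Kowalski $18,960; Halvorsen $10,000; Ferraro $21,830. Sum = $50,790.
Difference $50,800 − $50,790 = +$10 applied to largest ownership shares (Ferraro): Ferraro becomes $21,840.

Kowalski: $18,960 · Halvorsen: $10,000 · Ferraro: $21,840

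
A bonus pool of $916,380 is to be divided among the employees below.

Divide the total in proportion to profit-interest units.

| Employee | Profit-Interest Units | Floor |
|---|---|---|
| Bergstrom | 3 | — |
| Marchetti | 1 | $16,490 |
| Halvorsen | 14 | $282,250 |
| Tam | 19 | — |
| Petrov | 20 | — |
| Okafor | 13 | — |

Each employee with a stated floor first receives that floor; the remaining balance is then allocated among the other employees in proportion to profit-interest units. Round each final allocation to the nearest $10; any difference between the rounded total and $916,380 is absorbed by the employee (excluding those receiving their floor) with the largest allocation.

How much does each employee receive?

Bergstrom: $33,690 | Marchetti: $16,490 | Halvorsen: $282,250 | Tam: $213,370 | Petrov: $224,590 | Okafor: $145,990

Fund the minimums — Marchetti $16,490; Halvorsen $282,250. Remaining pool $617,640.
Remaining pool split over remaining profit-interest units 55: Bergstrom 33,689.45 → $33,690; Tam 213,366.55 → $213,370; Petrov 224,596.36 → $224,600; Okafor 145,987.64 → $145,990.
Rounding difference −$10 applied to Petrov → $224,590.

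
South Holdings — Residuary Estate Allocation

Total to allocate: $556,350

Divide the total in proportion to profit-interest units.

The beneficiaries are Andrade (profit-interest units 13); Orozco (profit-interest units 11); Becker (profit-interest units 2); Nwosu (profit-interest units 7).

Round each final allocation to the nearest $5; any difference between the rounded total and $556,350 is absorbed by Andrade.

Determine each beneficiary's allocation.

Andrade: $219,165 | Orozco: $185,450 | Becker: $33,720 | Nwosu: $118,015

Profit-interest units total: 33.
Pro-rata amounts: Andrade 13/33 × $556,350 = 219,168.18; Orozco 11/33 × $556,350 = 185,450.00; Becker 2/33 × $556,350 = 33,718.18; Nwosu 7/33 × $556,350 = 118,013.64.
At nearest $5: Andrade $219,170; Orozco $185,450; Becker $33,720; Nwosu $118,015. Sum = $556,355.
Difference $556,350 − $556,355 = −$5 applied to Andrade: Andrade becomes $219,165.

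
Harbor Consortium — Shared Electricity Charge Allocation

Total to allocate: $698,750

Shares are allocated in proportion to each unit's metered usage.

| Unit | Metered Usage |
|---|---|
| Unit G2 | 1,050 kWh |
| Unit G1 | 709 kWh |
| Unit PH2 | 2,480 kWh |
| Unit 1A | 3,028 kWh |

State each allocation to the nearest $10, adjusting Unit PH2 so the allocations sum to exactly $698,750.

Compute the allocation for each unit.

Total metered usage = 7,267.
Pro-rata amounts: Unit G2 1,050/7,267 × $698,750 = 100,961.54; Unit G1 709/7,267 × $698,750 = 68,173.08; Unit PH2 2,480/7,267 × $698,750 = 238,461.54; Unit 1A 3,028/7,267 × $698,750 = 291,153.85.
At nearest $10: Unit G2 $100,960; Unit G1 $68,170; Unit PH2 $238,460; Unit 1A $291,150. Sum = $698,740.
Difference $698,750 − $698,740 = +$10 applied to Unit PH2: Unit PH2 becomes $238,470.

Unit G2: $100,960; Unit G1: $68,170; Unit PH2: $238,470; Unit 1A: $291,150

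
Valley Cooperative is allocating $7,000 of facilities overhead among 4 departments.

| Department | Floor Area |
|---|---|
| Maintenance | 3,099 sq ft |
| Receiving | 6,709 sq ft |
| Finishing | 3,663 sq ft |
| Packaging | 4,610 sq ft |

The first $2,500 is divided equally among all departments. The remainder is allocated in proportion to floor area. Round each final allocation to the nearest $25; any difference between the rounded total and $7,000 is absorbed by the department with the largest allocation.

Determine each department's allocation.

$2,500 shared equally gives $625 per department.
Remainder $4,500 by floor area (total 18,081): Maintenance 771.28 → $775; Receiving 1,669.74 → $1,675; Finishing 911.65 → $900; Packaging 1,147.34 → $1,150.
Totals: Maintenance $625 + $775 = $1,400; Receiving $625 + $1,675 = $2,300; Finishing $625 + $900 = $1,525; Packaging $625 + $1,150 = $1,775.

Maintenance: $1,400 · Receiving: $2,300 · Finishing: $1,525 · Packaging: $1,775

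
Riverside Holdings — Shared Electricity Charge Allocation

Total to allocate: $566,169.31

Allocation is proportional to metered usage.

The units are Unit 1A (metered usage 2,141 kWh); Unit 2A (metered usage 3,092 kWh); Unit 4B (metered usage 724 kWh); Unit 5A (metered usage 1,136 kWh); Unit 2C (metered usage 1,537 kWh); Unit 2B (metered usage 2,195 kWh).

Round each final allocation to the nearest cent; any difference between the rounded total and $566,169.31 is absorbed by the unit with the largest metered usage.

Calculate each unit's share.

Combined metered usage = 2,141 + 3,092 + 724 + 1,136 + 1,537 + 2,195 = 10,825.
Raw shares: Unit 1A 111,978.6136; Unit 2A 161,717.8297; Unit 4B 37,866.6587; Unit 5A 59,415.0888; Unit 2C 80,388.1967; Unit 2B 114,802.9224.
At nearest cent: Unit 1A $111,978.61; Unit 2A $161,717.83; Unit 4B $37,866.66; Unit 5A $59,415.09; Unit 2C $80,388.20; Unit 2B $114,802.92. Sum = $566,169.31.
No rounding difference to absorb.

Unit 1A: $111,978.61 · Unit 2A: $161,717.83 · Unit 4B: $37,866.66 · Unit 5A: $59,415.09 · Unit 2C: $80,388.20 · Unit 2B: $114,802.92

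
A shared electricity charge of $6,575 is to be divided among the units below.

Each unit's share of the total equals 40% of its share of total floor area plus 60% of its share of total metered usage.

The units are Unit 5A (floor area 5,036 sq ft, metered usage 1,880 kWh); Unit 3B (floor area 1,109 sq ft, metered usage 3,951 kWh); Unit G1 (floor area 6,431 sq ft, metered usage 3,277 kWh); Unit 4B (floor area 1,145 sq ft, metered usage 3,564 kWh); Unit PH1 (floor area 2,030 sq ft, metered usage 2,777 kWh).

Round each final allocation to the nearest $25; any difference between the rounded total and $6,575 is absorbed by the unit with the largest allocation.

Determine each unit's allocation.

Totals — floor area 15,751, metered usage 15,449.
Blended shares (40% floor area + 60% metered usage): Unit 5A 0.2009; Unit 3B 0.1816; Unit G1 0.2906; Unit 4B 0.1675; Unit PH1 0.1594.
Proportional shares: Unit 5A 1,320.95; Unit 3B 1,194.09; Unit G1 1,910.61; Unit 4B 1,101.27; Unit PH1 1,048.08.
At nearest $25: Unit 5A $1,325; Unit 3B $1,200; Unit G1 $1,900; Unit 4B $1,100; Unit PH1 $1,050. Sum = $6,575.
No rounding difference to absorb.

Unit 5A: $1,325 | Unit 3B: $1,200 | Unit G1: $1,900 | Unit 4B: $1,100 | Unit PH1: $1,050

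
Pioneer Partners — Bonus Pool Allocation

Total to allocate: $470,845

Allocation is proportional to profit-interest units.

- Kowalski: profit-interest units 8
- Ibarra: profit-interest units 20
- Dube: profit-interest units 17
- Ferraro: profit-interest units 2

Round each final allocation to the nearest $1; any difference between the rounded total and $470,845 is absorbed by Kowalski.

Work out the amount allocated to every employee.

Profit-interest units total: 47.
Raw shares: Kowalski 8/47 × $470,845 = 80,143.83; Ibarra 20/47 × $470,845 = 200,359.57; Dube 17/47 × $470,845 = 170,305.64; Ferraro 2/47 × $470,845 = 20,035.96.
Rounded to nearest $1: Kowalski $80,144; Ibarra $200,360; Dube $170,306; Ferraro $20,036. Sum = $470,846.
Difference $470,845 − $470,846 = −$1 applied to Kowalski: Kowalski becomes $80,143.

Kowalski: $80,143 · Ibarra: $200,360 · Dube: $170,306 · Ferraro: $20,036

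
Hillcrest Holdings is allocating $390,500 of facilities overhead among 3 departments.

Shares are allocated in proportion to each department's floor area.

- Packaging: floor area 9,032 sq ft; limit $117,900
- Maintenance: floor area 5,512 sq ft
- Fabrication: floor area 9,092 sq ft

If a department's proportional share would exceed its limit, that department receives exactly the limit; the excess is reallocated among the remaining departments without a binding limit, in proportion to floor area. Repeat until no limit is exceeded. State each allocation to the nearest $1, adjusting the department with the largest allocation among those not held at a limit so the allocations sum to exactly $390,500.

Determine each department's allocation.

Sum of floor area: 23,636.
Proportional shares (ignoring caps): Packaging 149,221.36; Maintenance 91,066.00; Fabrication 150,212.64.
Capped: Packaging ($117,900); remaining pool $272,600 reallocated over remaining floor area 14,604.
Shares after redistribution: Maintenance 102,887.65 → $102,888; Fabrication 169,712.35 → $169,712.

Packaging: $117,900 · Maintenance: $102,888 · Fabrication: $169,712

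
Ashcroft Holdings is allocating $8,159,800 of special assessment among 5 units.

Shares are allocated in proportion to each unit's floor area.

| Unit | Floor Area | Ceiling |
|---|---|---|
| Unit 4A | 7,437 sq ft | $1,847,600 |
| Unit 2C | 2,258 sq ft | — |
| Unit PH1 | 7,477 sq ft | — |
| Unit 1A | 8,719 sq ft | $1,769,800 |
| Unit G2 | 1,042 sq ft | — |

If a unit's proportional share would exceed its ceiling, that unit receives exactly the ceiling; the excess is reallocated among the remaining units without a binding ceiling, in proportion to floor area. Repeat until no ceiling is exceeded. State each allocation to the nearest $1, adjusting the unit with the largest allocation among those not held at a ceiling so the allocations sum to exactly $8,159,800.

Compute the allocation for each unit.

Unit 4A: $1,847,600; Unit 2C: $951,725; Unit PH1: $3,151,482; Unit 1A: $1,769,800; Unit G2: $439,193

Sum of floor area: 26,933.
Proportional shares (ignoring caps): Unit 4A 2,253,162.76; Unit 2C 684,098.63; Unit PH1 2,265,281.42; Unit 1A 2,641,565.97; Unit G2 315,691.22.
Held at cap: Unit 4A ($1,847,600), Unit 1A ($1,769,800); balance $4,542,400 reallocated over remaining floor area 10,777.
Redistributed shares: Unit 2C 951,724.90 → $951,725; Unit PH1 3,151,482.30 → $3,151,482; Unit G2 439,192.80 → $439,193.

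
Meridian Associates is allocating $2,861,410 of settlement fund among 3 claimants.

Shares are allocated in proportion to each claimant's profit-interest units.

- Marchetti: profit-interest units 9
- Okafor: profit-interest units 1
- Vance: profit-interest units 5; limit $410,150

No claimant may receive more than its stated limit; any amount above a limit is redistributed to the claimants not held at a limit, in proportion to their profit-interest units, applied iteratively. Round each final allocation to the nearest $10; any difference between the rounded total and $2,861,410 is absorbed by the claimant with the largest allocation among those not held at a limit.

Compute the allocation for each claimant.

Marchetti: $2,206,130 · Okafor: $245,130 · Vance: $410,150

Sum of profit-interest units: 15.
Pro-rata shares before constraints: Marchetti 1,716,846.00; Okafor 190,760.67; Vance 953,803.33.
Capped: Vance ($410,150); remaining pool $2,451,260 reallocated over remaining profit-interest units 10.
Shares after redistribution: Marchetti 2,206,134.00 → $2,206,130; Okafor 245,126.00 → $245,130.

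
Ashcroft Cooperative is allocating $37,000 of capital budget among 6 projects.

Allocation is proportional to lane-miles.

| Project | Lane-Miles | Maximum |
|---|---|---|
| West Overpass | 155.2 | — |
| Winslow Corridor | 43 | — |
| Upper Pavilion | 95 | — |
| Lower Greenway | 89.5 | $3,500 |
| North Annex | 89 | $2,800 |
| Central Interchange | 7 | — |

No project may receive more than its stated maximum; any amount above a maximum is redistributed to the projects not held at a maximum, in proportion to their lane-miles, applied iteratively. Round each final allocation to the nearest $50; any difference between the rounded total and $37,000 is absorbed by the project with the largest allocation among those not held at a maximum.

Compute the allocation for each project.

Lane-miles total: 478.7.
Pro-rata shares before constraints: West Overpass 11,995.82; Winslow Corridor 3,323.58; Upper Pavilion 7,342.80; Lower Greenway 6,917.69; North Annex 6,879.05; Central Interchange 541.05.
Held at cap: Lower Greenway ($3,500), North Annex ($2,800); residual $30,700 reallocated over remaining lane-miles 300.2.
Shares after redistribution: West Overpass 15,871.55 → $15,850; Winslow Corridor 4,397.40 → $4,400; Upper Pavilion 9,715.19 → $9,700; Central Interchange 715.86 → $700.
Rounding difference +$50 applied to West Overpass → $15,900.

West Overpass: $15,900 | Winslow Corridor: $4,400 | Upper Pavilion: $9,700 | Lower Greenway: $3,500 | North Annex: $2,800 | Central Interchange: $700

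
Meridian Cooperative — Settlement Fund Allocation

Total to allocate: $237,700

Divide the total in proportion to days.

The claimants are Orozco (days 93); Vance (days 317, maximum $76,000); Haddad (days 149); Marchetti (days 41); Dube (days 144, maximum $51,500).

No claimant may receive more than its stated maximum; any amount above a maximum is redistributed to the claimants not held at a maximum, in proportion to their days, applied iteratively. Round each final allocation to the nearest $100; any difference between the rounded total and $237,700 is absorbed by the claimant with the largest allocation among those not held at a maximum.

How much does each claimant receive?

Days total: 744.
Unconstrained shares: Orozco 29,712.50; Vance 101,278.09; Haddad 47,603.90; Marchetti 13,099.06; Dube 46,006.45.
Cap binds for Vance ($76,000); balance $161,700 reallocated over remaining days 427.
Cap binds for Dube ($51,500); balance $110,200 reallocated over remaining days 283.
Remaining shares: Orozco 36,214.13 → $36,200; Haddad 58,020.49 → $58,000; Marchetti 15,965.37 → $16,000.

Orozco: $36,200 · Vance: $76,000 · Haddad: $58,000 · Marchetti: $16,000 · Dube: $51,500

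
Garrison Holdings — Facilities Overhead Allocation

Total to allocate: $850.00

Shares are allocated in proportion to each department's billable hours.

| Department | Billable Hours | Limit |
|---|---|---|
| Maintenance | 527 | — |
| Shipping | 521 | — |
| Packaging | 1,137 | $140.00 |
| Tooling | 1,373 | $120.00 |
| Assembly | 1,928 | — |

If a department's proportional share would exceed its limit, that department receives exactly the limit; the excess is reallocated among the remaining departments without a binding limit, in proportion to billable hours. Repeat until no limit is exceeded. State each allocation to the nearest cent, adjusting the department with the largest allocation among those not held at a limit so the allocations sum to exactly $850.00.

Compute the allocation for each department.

Maintenance: $104.48 | Shipping: $103.29 | Packaging: $140.00 | Tooling: $120.00 | Assembly: $382.23

Combined billable hours = 5,486.
Proportional shares (ignoring caps): Maintenance 81.6533; Shipping 80.7237; Packaging 176.1666; Tooling 212.7324; Assembly 298.7240.
Cap binds for Packaging ($140.00), Tooling ($120.00); residual $590.00 reallocated over remaining billable hours 2,976.
Remaining shares: Maintenance 104.4792 → $104.48; Shipping 103.2897 → $103.29; Assembly 382.2312 → $382.23.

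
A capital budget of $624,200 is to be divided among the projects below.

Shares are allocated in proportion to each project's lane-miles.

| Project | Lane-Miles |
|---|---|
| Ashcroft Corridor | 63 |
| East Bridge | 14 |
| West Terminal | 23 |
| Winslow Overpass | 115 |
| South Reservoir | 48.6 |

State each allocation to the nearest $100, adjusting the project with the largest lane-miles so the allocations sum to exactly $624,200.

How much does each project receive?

Total lane-miles = 63 + 14 + 23 + 115 + 48.6 = 263.6.
Pro-rata amounts: Ashcroft Corridor 149,182.85; East Bridge 33,151.75; West Terminal 54,463.58; Winslow Overpass 272,317.91; South Reservoir 115,083.92.
At nearest $100: Ashcroft Corridor $149,200; East Bridge $33,200; West Terminal $54,500; Winslow Overpass $272,300; South Reservoir $115,100. Sum = $624,300.
Difference $624,200 − $624,300 = −$100 applied to largest lane-miles (Winslow Overpass): Winslow Overpass becomes $272,200.

Ashcroft Corridor: $149,200 | East Bridge: $33,200 | West Terminal: $54,500 | Winslow Overpass: $272,200 | South Reservoir: $115,100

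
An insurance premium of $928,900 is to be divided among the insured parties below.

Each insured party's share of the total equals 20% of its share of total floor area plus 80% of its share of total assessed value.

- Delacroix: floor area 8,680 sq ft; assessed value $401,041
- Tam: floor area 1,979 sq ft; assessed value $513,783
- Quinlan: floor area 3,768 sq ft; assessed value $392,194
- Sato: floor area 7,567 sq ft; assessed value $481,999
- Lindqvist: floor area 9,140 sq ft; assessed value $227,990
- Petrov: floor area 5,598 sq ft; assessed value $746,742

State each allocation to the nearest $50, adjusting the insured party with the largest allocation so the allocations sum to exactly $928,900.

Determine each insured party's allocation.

Floor area total 36,732; assessed value total 2,763,749.
Composite weights (20% floor area + 80% assessed value): Delacroix 0.1633; Tam 0.1595; Quinlan 0.1340; Sato 0.1807; Lindqvist 0.1158; Petrov 0.2466.
Raw shares: Delacroix 151,733.33; Tam 148,155.78; Quinlan 124,511.04; Sato 167,872.18; Lindqvist 107,529.73; Petrov 229,097.94.
Rounded to nearest $50: Delacroix $151,750; Tam $148,150; Quinlan $124,500; Sato $167,850; Lindqvist $107,550; Petrov $229,100. Sum = $928,900.
Rounded total matches; no reconciliation needed.

Delacroix: $151,750 · Tam: $148,150 · Quinlan: $124,500 · Sato: $167,850 · Lindqvist: $107,550 · Petrov: $229,100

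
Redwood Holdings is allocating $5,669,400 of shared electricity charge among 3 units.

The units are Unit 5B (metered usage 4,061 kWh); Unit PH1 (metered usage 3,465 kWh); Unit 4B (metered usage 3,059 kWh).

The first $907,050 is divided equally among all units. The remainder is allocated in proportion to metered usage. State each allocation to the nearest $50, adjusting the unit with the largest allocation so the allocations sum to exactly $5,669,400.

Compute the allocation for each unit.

Unit 5B: $2,129,450; Unit PH1: $1,861,300; Unit 4B: $1,678,650

First tranche $907,050 split equally: $302,350 each.
Remainder $4,762,350 by metered usage (total 10,585): Unit 5B 1,827,104.71 → $1,827,100; Unit PH1 1,558,955.38 → $1,558,950; Unit 4B 1,376,289.91 → $1,376,300.
Totals: Unit 5B $302,350 + $1,827,100 = $2,129,450; Unit PH1 $302,350 + $1,558,950 = $1,861,300; Unit 4B $302,350 + $1,376,300 = $1,678,650.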